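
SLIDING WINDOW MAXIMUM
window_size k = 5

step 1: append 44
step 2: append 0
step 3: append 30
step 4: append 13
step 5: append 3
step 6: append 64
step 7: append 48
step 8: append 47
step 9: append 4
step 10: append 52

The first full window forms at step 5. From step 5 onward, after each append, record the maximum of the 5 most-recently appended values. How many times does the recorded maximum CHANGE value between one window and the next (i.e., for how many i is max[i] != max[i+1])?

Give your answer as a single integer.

Answer: 1

Derivation:
step 1: append 44 -> window=[44] (not full yet)
step 2: append 0 -> window=[44, 0] (not full yet)
step 3: append 30 -> window=[44, 0, 30] (not full yet)
step 4: append 13 -> window=[44, 0, 30, 13] (not full yet)
step 5: append 3 -> window=[44, 0, 30, 13, 3] -> max=44
step 6: append 64 -> window=[0, 30, 13, 3, 64] -> max=64
step 7: append 48 -> window=[30, 13, 3, 64, 48] -> max=64
step 8: append 47 -> window=[13, 3, 64, 48, 47] -> max=64
step 9: append 4 -> window=[3, 64, 48, 47, 4] -> max=64
step 10: append 52 -> window=[64, 48, 47, 4, 52] -> max=64
Recorded maximums: 44 64 64 64 64 64
Changes between consecutive maximums: 1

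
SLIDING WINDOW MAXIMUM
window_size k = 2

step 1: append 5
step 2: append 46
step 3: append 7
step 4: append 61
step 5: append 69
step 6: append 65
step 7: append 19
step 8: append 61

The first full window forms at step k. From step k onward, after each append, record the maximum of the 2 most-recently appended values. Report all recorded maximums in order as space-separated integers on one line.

step 1: append 5 -> window=[5] (not full yet)
step 2: append 46 -> window=[5, 46] -> max=46
step 3: append 7 -> window=[46, 7] -> max=46
step 4: append 61 -> window=[7, 61] -> max=61
step 5: append 69 -> window=[61, 69] -> max=69
step 6: append 65 -> window=[69, 65] -> max=69
step 7: append 19 -> window=[65, 19] -> max=65
step 8: append 61 -> window=[19, 61] -> max=61

Answer: 46 46 61 69 69 65 61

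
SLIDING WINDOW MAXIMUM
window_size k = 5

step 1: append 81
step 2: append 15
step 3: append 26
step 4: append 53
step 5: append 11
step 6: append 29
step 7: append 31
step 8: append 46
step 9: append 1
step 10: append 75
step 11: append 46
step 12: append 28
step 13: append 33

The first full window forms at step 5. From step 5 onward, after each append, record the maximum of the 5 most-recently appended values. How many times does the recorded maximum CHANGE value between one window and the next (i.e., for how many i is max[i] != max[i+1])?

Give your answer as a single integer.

step 1: append 81 -> window=[81] (not full yet)
step 2: append 15 -> window=[81, 15] (not full yet)
step 3: append 26 -> window=[81, 15, 26] (not full yet)
step 4: append 53 -> window=[81, 15, 26, 53] (not full yet)
step 5: append 11 -> window=[81, 15, 26, 53, 11] -> max=81
step 6: append 29 -> window=[15, 26, 53, 11, 29] -> max=53
step 7: append 31 -> window=[26, 53, 11, 29, 31] -> max=53
step 8: append 46 -> window=[53, 11, 29, 31, 46] -> max=53
step 9: append 1 -> window=[11, 29, 31, 46, 1] -> max=46
step 10: append 75 -> window=[29, 31, 46, 1, 75] -> max=75
step 11: append 46 -> window=[31, 46, 1, 75, 46] -> max=75
step 12: append 28 -> window=[46, 1, 75, 46, 28] -> max=75
step 13: append 33 -> window=[1, 75, 46, 28, 33] -> max=75
Recorded maximums: 81 53 53 53 46 75 75 75 75
Changes between consecutive maximums: 3

Answer: 3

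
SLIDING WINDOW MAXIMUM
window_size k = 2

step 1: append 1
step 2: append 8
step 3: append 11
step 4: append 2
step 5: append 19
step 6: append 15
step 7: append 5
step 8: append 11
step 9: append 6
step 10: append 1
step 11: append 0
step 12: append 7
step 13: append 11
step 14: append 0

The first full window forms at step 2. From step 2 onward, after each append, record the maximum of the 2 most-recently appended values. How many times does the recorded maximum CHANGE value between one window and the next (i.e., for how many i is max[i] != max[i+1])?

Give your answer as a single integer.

Answer: 8

Derivation:
step 1: append 1 -> window=[1] (not full yet)
step 2: append 8 -> window=[1, 8] -> max=8
step 3: append 11 -> window=[8, 11] -> max=11
step 4: append 2 -> window=[11, 2] -> max=11
step 5: append 19 -> window=[2, 19] -> max=19
step 6: append 15 -> window=[19, 15] -> max=19
step 7: append 5 -> window=[15, 5] -> max=15
step 8: append 11 -> window=[5, 11] -> max=11
step 9: append 6 -> window=[11, 6] -> max=11
step 10: append 1 -> window=[6, 1] -> max=6
step 11: append 0 -> window=[1, 0] -> max=1
step 12: append 7 -> window=[0, 7] -> max=7
step 13: append 11 -> window=[7, 11] -> max=11
step 14: append 0 -> window=[11, 0] -> max=11
Recorded maximums: 8 11 11 19 19 15 11 11 6 1 7 11 11
Changes between consecutive maximums: 8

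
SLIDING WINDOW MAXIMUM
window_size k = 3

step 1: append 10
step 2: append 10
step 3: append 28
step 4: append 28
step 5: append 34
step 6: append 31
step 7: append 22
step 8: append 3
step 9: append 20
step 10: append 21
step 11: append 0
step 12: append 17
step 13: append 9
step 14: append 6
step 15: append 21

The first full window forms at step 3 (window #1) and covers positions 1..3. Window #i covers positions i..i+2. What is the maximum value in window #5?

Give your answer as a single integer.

Answer: 34

Derivation:
step 1: append 10 -> window=[10] (not full yet)
step 2: append 10 -> window=[10, 10] (not full yet)
step 3: append 28 -> window=[10, 10, 28] -> max=28
step 4: append 28 -> window=[10, 28, 28] -> max=28
step 5: append 34 -> window=[28, 28, 34] -> max=34
step 6: append 31 -> window=[28, 34, 31] -> max=34
step 7: append 22 -> window=[34, 31, 22] -> max=34
Window #5 max = 34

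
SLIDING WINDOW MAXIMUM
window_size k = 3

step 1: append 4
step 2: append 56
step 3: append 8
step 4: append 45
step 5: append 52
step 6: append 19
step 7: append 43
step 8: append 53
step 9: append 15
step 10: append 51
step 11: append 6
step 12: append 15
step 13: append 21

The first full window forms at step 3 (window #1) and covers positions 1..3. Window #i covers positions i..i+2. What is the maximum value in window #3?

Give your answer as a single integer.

Answer: 52

Derivation:
step 1: append 4 -> window=[4] (not full yet)
step 2: append 56 -> window=[4, 56] (not full yet)
step 3: append 8 -> window=[4, 56, 8] -> max=56
step 4: append 45 -> window=[56, 8, 45] -> max=56
step 5: append 52 -> window=[8, 45, 52] -> max=52
Window #3 max = 52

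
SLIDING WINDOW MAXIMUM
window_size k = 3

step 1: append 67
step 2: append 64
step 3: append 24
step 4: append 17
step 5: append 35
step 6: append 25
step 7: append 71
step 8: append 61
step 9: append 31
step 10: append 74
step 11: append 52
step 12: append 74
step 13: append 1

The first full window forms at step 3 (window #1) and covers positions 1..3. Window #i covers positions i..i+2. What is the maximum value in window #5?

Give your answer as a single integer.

Answer: 71

Derivation:
step 1: append 67 -> window=[67] (not full yet)
step 2: append 64 -> window=[67, 64] (not full yet)
step 3: append 24 -> window=[67, 64, 24] -> max=67
step 4: append 17 -> window=[64, 24, 17] -> max=64
step 5: append 35 -> window=[24, 17, 35] -> max=35
step 6: append 25 -> window=[17, 35, 25] -> max=35
step 7: append 71 -> window=[35, 25, 71] -> max=71
Window #5 max = 71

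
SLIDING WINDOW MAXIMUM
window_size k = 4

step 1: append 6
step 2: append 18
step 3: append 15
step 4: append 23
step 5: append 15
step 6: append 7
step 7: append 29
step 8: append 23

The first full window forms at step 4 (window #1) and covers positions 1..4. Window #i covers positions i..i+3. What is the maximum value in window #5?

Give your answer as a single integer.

Answer: 29

Derivation:
step 1: append 6 -> window=[6] (not full yet)
step 2: append 18 -> window=[6, 18] (not full yet)
step 3: append 15 -> window=[6, 18, 15] (not full yet)
step 4: append 23 -> window=[6, 18, 15, 23] -> max=23
step 5: append 15 -> window=[18, 15, 23, 15] -> max=23
step 6: append 7 -> window=[15, 23, 15, 7] -> max=23
step 7: append 29 -> window=[23, 15, 7, 29] -> max=29
step 8: append 23 -> window=[15, 7, 29, 23] -> max=29
Window #5 max = 29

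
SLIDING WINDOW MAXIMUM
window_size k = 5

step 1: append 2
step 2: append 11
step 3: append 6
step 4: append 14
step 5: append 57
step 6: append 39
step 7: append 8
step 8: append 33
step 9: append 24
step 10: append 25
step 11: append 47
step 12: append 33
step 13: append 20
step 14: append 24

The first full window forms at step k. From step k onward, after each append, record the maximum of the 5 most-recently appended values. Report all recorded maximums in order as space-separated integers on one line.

step 1: append 2 -> window=[2] (not full yet)
step 2: append 11 -> window=[2, 11] (not full yet)
step 3: append 6 -> window=[2, 11, 6] (not full yet)
step 4: append 14 -> window=[2, 11, 6, 14] (not full yet)
step 5: append 57 -> window=[2, 11, 6, 14, 57] -> max=57
step 6: append 39 -> window=[11, 6, 14, 57, 39] -> max=57
step 7: append 8 -> window=[6, 14, 57, 39, 8] -> max=57
step 8: append 33 -> window=[14, 57, 39, 8, 33] -> max=57
step 9: append 24 -> window=[57, 39, 8, 33, 24] -> max=57
step 10: append 25 -> window=[39, 8, 33, 24, 25] -> max=39
step 11: append 47 -> window=[8, 33, 24, 25, 47] -> max=47
step 12: append 33 -> window=[33, 24, 25, 47, 33] -> max=47
step 13: append 20 -> window=[24, 25, 47, 33, 20] -> max=47
step 14: append 24 -> window=[25, 47, 33, 20, 24] -> max=47

Answer: 57 57 57 57 57 39 47 47 47 47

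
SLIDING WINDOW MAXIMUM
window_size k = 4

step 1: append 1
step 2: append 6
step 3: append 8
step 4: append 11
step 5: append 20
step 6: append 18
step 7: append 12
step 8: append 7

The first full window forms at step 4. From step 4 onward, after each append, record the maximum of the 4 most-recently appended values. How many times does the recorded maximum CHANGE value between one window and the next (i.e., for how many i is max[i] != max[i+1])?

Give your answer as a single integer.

step 1: append 1 -> window=[1] (not full yet)
step 2: append 6 -> window=[1, 6] (not full yet)
step 3: append 8 -> window=[1, 6, 8] (not full yet)
step 4: append 11 -> window=[1, 6, 8, 11] -> max=11
step 5: append 20 -> window=[6, 8, 11, 20] -> max=20
step 6: append 18 -> window=[8, 11, 20, 18] -> max=20
step 7: append 12 -> window=[11, 20, 18, 12] -> max=20
step 8: append 7 -> window=[20, 18, 12, 7] -> max=20
Recorded maximums: 11 20 20 20 20
Changes between consecutive maximums: 1

Answer: 1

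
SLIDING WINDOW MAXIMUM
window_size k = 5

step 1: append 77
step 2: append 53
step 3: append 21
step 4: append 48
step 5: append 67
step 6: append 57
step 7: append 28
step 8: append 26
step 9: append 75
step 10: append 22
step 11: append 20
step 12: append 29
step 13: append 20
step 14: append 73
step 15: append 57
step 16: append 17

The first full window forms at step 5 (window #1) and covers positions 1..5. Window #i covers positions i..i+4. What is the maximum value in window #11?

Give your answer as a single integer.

Answer: 73

Derivation:
step 1: append 77 -> window=[77] (not full yet)
step 2: append 53 -> window=[77, 53] (not full yet)
step 3: append 21 -> window=[77, 53, 21] (not full yet)
step 4: append 48 -> window=[77, 53, 21, 48] (not full yet)
step 5: append 67 -> window=[77, 53, 21, 48, 67] -> max=77
step 6: append 57 -> window=[53, 21, 48, 67, 57] -> max=67
step 7: append 28 -> window=[21, 48, 67, 57, 28] -> max=67
step 8: append 26 -> window=[48, 67, 57, 28, 26] -> max=67
step 9: append 75 -> window=[67, 57, 28, 26, 75] -> max=75
step 10: append 22 -> window=[57, 28, 26, 75, 22] -> max=75
step 11: append 20 -> window=[28, 26, 75, 22, 20] -> max=75
step 12: append 29 -> window=[26, 75, 22, 20, 29] -> max=75
step 13: append 20 -> window=[75, 22, 20, 29, 20] -> max=75
step 14: append 73 -> window=[22, 20, 29, 20, 73] -> max=73
step 15: append 57 -> window=[20, 29, 20, 73, 57] -> max=73
Window #11 max = 73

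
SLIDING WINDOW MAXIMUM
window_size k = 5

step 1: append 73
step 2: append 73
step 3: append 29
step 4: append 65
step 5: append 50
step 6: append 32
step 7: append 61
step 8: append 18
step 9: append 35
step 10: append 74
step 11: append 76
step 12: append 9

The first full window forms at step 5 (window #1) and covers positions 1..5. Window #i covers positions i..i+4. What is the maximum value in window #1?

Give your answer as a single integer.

step 1: append 73 -> window=[73] (not full yet)
step 2: append 73 -> window=[73, 73] (not full yet)
step 3: append 29 -> window=[73, 73, 29] (not full yet)
step 4: append 65 -> window=[73, 73, 29, 65] (not full yet)
step 5: append 50 -> window=[73, 73, 29, 65, 50] -> max=73
Window #1 max = 73

Answer: 73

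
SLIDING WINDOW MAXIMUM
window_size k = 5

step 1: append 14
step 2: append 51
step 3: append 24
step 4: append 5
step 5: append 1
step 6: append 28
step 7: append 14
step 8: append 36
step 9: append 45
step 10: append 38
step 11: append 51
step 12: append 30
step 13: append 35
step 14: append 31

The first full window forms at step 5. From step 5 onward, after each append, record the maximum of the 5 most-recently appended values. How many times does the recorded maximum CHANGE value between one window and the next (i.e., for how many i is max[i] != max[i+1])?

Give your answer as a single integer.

step 1: append 14 -> window=[14] (not full yet)
step 2: append 51 -> window=[14, 51] (not full yet)
step 3: append 24 -> window=[14, 51, 24] (not full yet)
step 4: append 5 -> window=[14, 51, 24, 5] (not full yet)
step 5: append 1 -> window=[14, 51, 24, 5, 1] -> max=51
step 6: append 28 -> window=[51, 24, 5, 1, 28] -> max=51
step 7: append 14 -> window=[24, 5, 1, 28, 14] -> max=28
step 8: append 36 -> window=[5, 1, 28, 14, 36] -> max=36
step 9: append 45 -> window=[1, 28, 14, 36, 45] -> max=45
step 10: append 38 -> window=[28, 14, 36, 45, 38] -> max=45
step 11: append 51 -> window=[14, 36, 45, 38, 51] -> max=51
step 12: append 30 -> window=[36, 45, 38, 51, 30] -> max=51
step 13: append 35 -> window=[45, 38, 51, 30, 35] -> max=51
step 14: append 31 -> window=[38, 51, 30, 35, 31] -> max=51
Recorded maximums: 51 51 28 36 45 45 51 51 51 51
Changes between consecutive maximums: 4

Answer: 4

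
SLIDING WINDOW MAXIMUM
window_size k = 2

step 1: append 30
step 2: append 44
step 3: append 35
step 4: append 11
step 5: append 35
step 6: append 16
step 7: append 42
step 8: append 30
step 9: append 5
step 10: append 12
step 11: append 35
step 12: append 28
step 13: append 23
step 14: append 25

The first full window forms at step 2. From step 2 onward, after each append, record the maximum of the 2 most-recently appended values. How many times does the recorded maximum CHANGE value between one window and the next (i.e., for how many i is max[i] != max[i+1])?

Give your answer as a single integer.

step 1: append 30 -> window=[30] (not full yet)
step 2: append 44 -> window=[30, 44] -> max=44
step 3: append 35 -> window=[44, 35] -> max=44
step 4: append 11 -> window=[35, 11] -> max=35
step 5: append 35 -> window=[11, 35] -> max=35
step 6: append 16 -> window=[35, 16] -> max=35
step 7: append 42 -> window=[16, 42] -> max=42
step 8: append 30 -> window=[42, 30] -> max=42
step 9: append 5 -> window=[30, 5] -> max=30
step 10: append 12 -> window=[5, 12] -> max=12
step 11: append 35 -> window=[12, 35] -> max=35
step 12: append 28 -> window=[35, 28] -> max=35
step 13: append 23 -> window=[28, 23] -> max=28
step 14: append 25 -> window=[23, 25] -> max=25
Recorded maximums: 44 44 35 35 35 42 42 30 12 35 35 28 25
Changes between consecutive maximums: 7

Answer: 7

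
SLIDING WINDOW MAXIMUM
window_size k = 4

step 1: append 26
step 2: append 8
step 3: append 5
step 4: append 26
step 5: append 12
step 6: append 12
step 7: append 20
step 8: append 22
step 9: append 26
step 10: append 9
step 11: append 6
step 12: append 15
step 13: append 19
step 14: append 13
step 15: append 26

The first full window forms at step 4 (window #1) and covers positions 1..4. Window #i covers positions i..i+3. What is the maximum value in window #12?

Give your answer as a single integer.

Answer: 26

Derivation:
step 1: append 26 -> window=[26] (not full yet)
step 2: append 8 -> window=[26, 8] (not full yet)
step 3: append 5 -> window=[26, 8, 5] (not full yet)
step 4: append 26 -> window=[26, 8, 5, 26] -> max=26
step 5: append 12 -> window=[8, 5, 26, 12] -> max=26
step 6: append 12 -> window=[5, 26, 12, 12] -> max=26
step 7: append 20 -> window=[26, 12, 12, 20] -> max=26
step 8: append 22 -> window=[12, 12, 20, 22] -> max=22
step 9: append 26 -> window=[12, 20, 22, 26] -> max=26
step 10: append 9 -> window=[20, 22, 26, 9] -> max=26
step 11: append 6 -> window=[22, 26, 9, 6] -> max=26
step 12: append 15 -> window=[26, 9, 6, 15] -> max=26
step 13: append 19 -> window=[9, 6, 15, 19] -> max=19
step 14: append 13 -> window=[6, 15, 19, 13] -> max=19
step 15: append 26 -> window=[15, 19, 13, 26] -> max=26
Window #12 max = 26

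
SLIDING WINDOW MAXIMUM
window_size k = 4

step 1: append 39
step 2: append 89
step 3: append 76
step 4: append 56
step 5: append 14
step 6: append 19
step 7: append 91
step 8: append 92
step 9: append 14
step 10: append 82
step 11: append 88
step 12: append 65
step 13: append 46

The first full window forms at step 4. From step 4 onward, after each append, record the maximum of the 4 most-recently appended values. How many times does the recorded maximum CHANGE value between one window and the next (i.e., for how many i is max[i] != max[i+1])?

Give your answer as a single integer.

Answer: 4

Derivation:
step 1: append 39 -> window=[39] (not full yet)
step 2: append 89 -> window=[39, 89] (not full yet)
step 3: append 76 -> window=[39, 89, 76] (not full yet)
step 4: append 56 -> window=[39, 89, 76, 56] -> max=89
step 5: append 14 -> window=[89, 76, 56, 14] -> max=89
step 6: append 19 -> window=[76, 56, 14, 19] -> max=76
step 7: append 91 -> window=[56, 14, 19, 91] -> max=91
step 8: append 92 -> window=[14, 19, 91, 92] -> max=92
step 9: append 14 -> window=[19, 91, 92, 14] -> max=92
step 10: append 82 -> window=[91, 92, 14, 82] -> max=92
step 11: append 88 -> window=[92, 14, 82, 88] -> max=92
step 12: append 65 -> window=[14, 82, 88, 65] -> max=88
step 13: append 46 -> window=[82, 88, 65, 46] -> max=88
Recorded maximums: 89 89 76 91 92 92 92 92 88 88
Changes between consecutive maximums: 4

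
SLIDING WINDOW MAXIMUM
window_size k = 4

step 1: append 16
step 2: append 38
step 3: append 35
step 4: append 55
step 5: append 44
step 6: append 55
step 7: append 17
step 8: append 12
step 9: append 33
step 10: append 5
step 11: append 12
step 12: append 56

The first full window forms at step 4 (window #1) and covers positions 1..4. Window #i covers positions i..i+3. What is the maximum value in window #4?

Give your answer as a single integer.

Answer: 55

Derivation:
step 1: append 16 -> window=[16] (not full yet)
step 2: append 38 -> window=[16, 38] (not full yet)
step 3: append 35 -> window=[16, 38, 35] (not full yet)
step 4: append 55 -> window=[16, 38, 35, 55] -> max=55
step 5: append 44 -> window=[38, 35, 55, 44] -> max=55
step 6: append 55 -> window=[35, 55, 44, 55] -> max=55
step 7: append 17 -> window=[55, 44, 55, 17] -> max=55
Window #4 max = 55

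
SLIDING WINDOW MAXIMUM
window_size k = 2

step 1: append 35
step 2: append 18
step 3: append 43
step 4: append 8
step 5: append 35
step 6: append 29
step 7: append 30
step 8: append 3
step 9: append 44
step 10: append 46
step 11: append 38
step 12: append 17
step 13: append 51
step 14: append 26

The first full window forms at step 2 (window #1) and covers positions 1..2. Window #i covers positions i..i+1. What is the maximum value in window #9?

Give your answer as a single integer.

step 1: append 35 -> window=[35] (not full yet)
step 2: append 18 -> window=[35, 18] -> max=35
step 3: append 43 -> window=[18, 43] -> max=43
step 4: append 8 -> window=[43, 8] -> max=43
step 5: append 35 -> window=[8, 35] -> max=35
step 6: append 29 -> window=[35, 29] -> max=35
step 7: append 30 -> window=[29, 30] -> max=30
step 8: append 3 -> window=[30, 3] -> max=30
step 9: append 44 -> window=[3, 44] -> max=44
step 10: append 46 -> window=[44, 46] -> max=46
Window #9 max = 46

Answer: 46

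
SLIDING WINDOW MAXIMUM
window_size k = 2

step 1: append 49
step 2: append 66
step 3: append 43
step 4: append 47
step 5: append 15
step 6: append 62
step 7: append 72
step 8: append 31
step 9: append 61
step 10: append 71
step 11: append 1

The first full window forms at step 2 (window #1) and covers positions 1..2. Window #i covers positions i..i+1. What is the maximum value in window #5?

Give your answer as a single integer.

step 1: append 49 -> window=[49] (not full yet)
step 2: append 66 -> window=[49, 66] -> max=66
step 3: append 43 -> window=[66, 43] -> max=66
step 4: append 47 -> window=[43, 47] -> max=47
step 5: append 15 -> window=[47, 15] -> max=47
step 6: append 62 -> window=[15, 62] -> max=62
Window #5 max = 62

Answer: 62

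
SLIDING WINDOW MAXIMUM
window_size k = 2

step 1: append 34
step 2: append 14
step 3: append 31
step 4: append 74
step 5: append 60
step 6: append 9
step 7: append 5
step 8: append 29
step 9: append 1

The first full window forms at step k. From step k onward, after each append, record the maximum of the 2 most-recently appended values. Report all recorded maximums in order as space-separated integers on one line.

Answer: 34 31 74 74 60 9 29 29

Derivation:
step 1: append 34 -> window=[34] (not full yet)
step 2: append 14 -> window=[34, 14] -> max=34
step 3: append 31 -> window=[14, 31] -> max=31
step 4: append 74 -> window=[31, 74] -> max=74
step 5: append 60 -> window=[74, 60] -> max=74
step 6: append 9 -> window=[60, 9] -> max=60
step 7: append 5 -> window=[9, 5] -> max=9
step 8: append 29 -> window=[5, 29] -> max=29
step 9: append 1 -> window=[29, 1] -> max=29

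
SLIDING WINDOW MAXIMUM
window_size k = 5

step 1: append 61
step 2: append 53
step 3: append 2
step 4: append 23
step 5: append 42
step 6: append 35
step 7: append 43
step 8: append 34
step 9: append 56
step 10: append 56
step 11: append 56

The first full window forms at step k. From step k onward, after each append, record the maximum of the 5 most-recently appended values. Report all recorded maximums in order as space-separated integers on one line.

Answer: 61 53 43 43 56 56 56

Derivation:
step 1: append 61 -> window=[61] (not full yet)
step 2: append 53 -> window=[61, 53] (not full yet)
step 3: append 2 -> window=[61, 53, 2] (not full yet)
step 4: append 23 -> window=[61, 53, 2, 23] (not full yet)
step 5: append 42 -> window=[61, 53, 2, 23, 42] -> max=61
step 6: append 35 -> window=[53, 2, 23, 42, 35] -> max=53
step 7: append 43 -> window=[2, 23, 42, 35, 43] -> max=43
step 8: append 34 -> window=[23, 42, 35, 43, 34] -> max=43
step 9: append 56 -> window=[42, 35, 43, 34, 56] -> max=56
step 10: append 56 -> window=[35, 43, 34, 56, 56] -> max=56
step 11: append 56 -> window=[43, 34, 56, 56, 56] -> max=56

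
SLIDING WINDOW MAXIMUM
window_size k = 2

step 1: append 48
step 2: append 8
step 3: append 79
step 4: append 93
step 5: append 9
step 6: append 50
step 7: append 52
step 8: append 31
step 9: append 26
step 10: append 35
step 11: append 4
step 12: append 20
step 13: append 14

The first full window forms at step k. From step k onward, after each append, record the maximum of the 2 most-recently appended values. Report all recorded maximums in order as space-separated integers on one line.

Answer: 48 79 93 93 50 52 52 31 35 35 20 20

Derivation:
step 1: append 48 -> window=[48] (not full yet)
step 2: append 8 -> window=[48, 8] -> max=48
step 3: append 79 -> window=[8, 79] -> max=79
step 4: append 93 -> window=[79, 93] -> max=93
step 5: append 9 -> window=[93, 9] -> max=93
step 6: append 50 -> window=[9, 50] -> max=50
step 7: append 52 -> window=[50, 52] -> max=52
step 8: append 31 -> window=[52, 31] -> max=52
step 9: append 26 -> window=[31, 26] -> max=31
step 10: append 35 -> window=[26, 35] -> max=35
step 11: append 4 -> window=[35, 4] -> max=35
step 12: append 20 -> window=[4, 20] -> max=20
step 13: append 14 -> window=[20, 14] -> max=20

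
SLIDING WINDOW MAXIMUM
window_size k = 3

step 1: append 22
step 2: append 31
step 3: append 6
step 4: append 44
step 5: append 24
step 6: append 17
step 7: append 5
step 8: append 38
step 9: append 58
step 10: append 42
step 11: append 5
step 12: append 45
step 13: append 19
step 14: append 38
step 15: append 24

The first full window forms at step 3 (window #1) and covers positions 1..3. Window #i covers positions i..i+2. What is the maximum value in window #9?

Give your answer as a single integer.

Answer: 58

Derivation:
step 1: append 22 -> window=[22] (not full yet)
step 2: append 31 -> window=[22, 31] (not full yet)
step 3: append 6 -> window=[22, 31, 6] -> max=31
step 4: append 44 -> window=[31, 6, 44] -> max=44
step 5: append 24 -> window=[6, 44, 24] -> max=44
step 6: append 17 -> window=[44, 24, 17] -> max=44
step 7: append 5 -> window=[24, 17, 5] -> max=24
step 8: append 38 -> window=[17, 5, 38] -> max=38
step 9: append 58 -> window=[5, 38, 58] -> max=58
step 10: append 42 -> window=[38, 58, 42] -> max=58
step 11: append 5 -> window=[58, 42, 5] -> max=58
Window #9 max = 58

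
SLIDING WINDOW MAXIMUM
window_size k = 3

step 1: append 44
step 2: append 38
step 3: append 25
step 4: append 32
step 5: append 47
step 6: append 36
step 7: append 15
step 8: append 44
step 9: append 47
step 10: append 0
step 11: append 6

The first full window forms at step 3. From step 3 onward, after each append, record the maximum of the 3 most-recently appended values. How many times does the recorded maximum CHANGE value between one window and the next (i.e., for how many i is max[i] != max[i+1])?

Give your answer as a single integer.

step 1: append 44 -> window=[44] (not full yet)
step 2: append 38 -> window=[44, 38] (not full yet)
step 3: append 25 -> window=[44, 38, 25] -> max=44
step 4: append 32 -> window=[38, 25, 32] -> max=38
step 5: append 47 -> window=[25, 32, 47] -> max=47
step 6: append 36 -> window=[32, 47, 36] -> max=47
step 7: append 15 -> window=[47, 36, 15] -> max=47
step 8: append 44 -> window=[36, 15, 44] -> max=44
step 9: append 47 -> window=[15, 44, 47] -> max=47
step 10: append 0 -> window=[44, 47, 0] -> max=47
step 11: append 6 -> window=[47, 0, 6] -> max=47
Recorded maximums: 44 38 47 47 47 44 47 47 47
Changes between consecutive maximums: 4

Answer: 4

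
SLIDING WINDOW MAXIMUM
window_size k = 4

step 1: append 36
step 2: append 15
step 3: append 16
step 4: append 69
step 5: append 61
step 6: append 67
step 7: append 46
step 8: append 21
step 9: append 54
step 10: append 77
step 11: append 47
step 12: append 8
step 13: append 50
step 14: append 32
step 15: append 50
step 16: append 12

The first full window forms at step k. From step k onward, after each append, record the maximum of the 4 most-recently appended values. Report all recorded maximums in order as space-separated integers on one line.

Answer: 69 69 69 69 67 67 77 77 77 77 50 50 50

Derivation:
step 1: append 36 -> window=[36] (not full yet)
step 2: append 15 -> window=[36, 15] (not full yet)
step 3: append 16 -> window=[36, 15, 16] (not full yet)
step 4: append 69 -> window=[36, 15, 16, 69] -> max=69
step 5: append 61 -> window=[15, 16, 69, 61] -> max=69
step 6: append 67 -> window=[16, 69, 61, 67] -> max=69
step 7: append 46 -> window=[69, 61, 67, 46] -> max=69
step 8: append 21 -> window=[61, 67, 46, 21] -> max=67
step 9: append 54 -> window=[67, 46, 21, 54] -> max=67
step 10: append 77 -> window=[46, 21, 54, 77] -> max=77
step 11: append 47 -> window=[21, 54, 77, 47] -> max=77
step 12: append 8 -> window=[54, 77, 47, 8] -> max=77
step 13: append 50 -> window=[77, 47, 8, 50] -> max=77
step 14: append 32 -> window=[47, 8, 50, 32] -> max=50
step 15: append 50 -> window=[8, 50, 32, 50] -> max=50
step 16: append 12 -> window=[50, 32, 50, 12] -> max=50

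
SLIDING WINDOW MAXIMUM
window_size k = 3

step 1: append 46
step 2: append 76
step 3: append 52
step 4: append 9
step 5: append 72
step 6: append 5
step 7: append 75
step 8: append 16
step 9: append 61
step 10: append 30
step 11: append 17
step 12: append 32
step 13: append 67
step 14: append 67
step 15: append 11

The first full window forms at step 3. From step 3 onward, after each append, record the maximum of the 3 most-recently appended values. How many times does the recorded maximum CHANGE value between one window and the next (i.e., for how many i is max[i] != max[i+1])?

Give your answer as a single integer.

step 1: append 46 -> window=[46] (not full yet)
step 2: append 76 -> window=[46, 76] (not full yet)
step 3: append 52 -> window=[46, 76, 52] -> max=76
step 4: append 9 -> window=[76, 52, 9] -> max=76
step 5: append 72 -> window=[52, 9, 72] -> max=72
step 6: append 5 -> window=[9, 72, 5] -> max=72
step 7: append 75 -> window=[72, 5, 75] -> max=75
step 8: append 16 -> window=[5, 75, 16] -> max=75
step 9: append 61 -> window=[75, 16, 61] -> max=75
step 10: append 30 -> window=[16, 61, 30] -> max=61
step 11: append 17 -> window=[61, 30, 17] -> max=61
step 12: append 32 -> window=[30, 17, 32] -> max=32
step 13: append 67 -> window=[17, 32, 67] -> max=67
step 14: append 67 -> window=[32, 67, 67] -> max=67
step 15: append 11 -> window=[67, 67, 11] -> max=67
Recorded maximums: 76 76 72 72 75 75 75 61 61 32 67 67 67
Changes between consecutive maximums: 5

Answer: 5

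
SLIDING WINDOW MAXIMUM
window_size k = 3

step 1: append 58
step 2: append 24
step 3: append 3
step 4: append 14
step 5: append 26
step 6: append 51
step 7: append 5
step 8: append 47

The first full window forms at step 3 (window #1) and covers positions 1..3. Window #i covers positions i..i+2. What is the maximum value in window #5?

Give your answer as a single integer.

Answer: 51

Derivation:
step 1: append 58 -> window=[58] (not full yet)
step 2: append 24 -> window=[58, 24] (not full yet)
step 3: append 3 -> window=[58, 24, 3] -> max=58
step 4: append 14 -> window=[24, 3, 14] -> max=24
step 5: append 26 -> window=[3, 14, 26] -> max=26
step 6: append 51 -> window=[14, 26, 51] -> max=51
step 7: append 5 -> window=[26, 51, 5] -> max=51
Window #5 max = 51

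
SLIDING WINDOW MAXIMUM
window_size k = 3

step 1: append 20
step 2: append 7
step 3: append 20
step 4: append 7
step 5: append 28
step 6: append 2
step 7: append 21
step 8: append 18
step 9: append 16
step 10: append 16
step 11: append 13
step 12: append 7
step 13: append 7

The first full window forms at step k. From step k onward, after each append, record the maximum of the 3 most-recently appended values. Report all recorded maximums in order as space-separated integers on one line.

Answer: 20 20 28 28 28 21 21 18 16 16 13

Derivation:
step 1: append 20 -> window=[20] (not full yet)
step 2: append 7 -> window=[20, 7] (not full yet)
step 3: append 20 -> window=[20, 7, 20] -> max=20
step 4: append 7 -> window=[7, 20, 7] -> max=20
step 5: append 28 -> window=[20, 7, 28] -> max=28
step 6: append 2 -> window=[7, 28, 2] -> max=28
step 7: append 21 -> window=[28, 2, 21] -> max=28
step 8: append 18 -> window=[2, 21, 18] -> max=21
step 9: append 16 -> window=[21, 18, 16] -> max=21
step 10: append 16 -> window=[18, 16, 16] -> max=18
step 11: append 13 -> window=[16, 16, 13] -> max=16
step 12: append 7 -> window=[16, 13, 7] -> max=16
step 13: append 7 -> window=[13, 7, 7] -> max=13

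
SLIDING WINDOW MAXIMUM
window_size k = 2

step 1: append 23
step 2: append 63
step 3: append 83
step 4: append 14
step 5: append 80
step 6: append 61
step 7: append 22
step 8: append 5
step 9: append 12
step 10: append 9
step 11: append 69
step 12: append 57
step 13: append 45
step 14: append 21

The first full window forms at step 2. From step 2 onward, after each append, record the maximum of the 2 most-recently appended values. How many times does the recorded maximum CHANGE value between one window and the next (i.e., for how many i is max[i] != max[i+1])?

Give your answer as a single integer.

Answer: 8

Derivation:
step 1: append 23 -> window=[23] (not full yet)
step 2: append 63 -> window=[23, 63] -> max=63
step 3: append 83 -> window=[63, 83] -> max=83
step 4: append 14 -> window=[83, 14] -> max=83
step 5: append 80 -> window=[14, 80] -> max=80
step 6: append 61 -> window=[80, 61] -> max=80
step 7: append 22 -> window=[61, 22] -> max=61
step 8: append 5 -> window=[22, 5] -> max=22
step 9: append 12 -> window=[5, 12] -> max=12
step 10: append 9 -> window=[12, 9] -> max=12
step 11: append 69 -> window=[9, 69] -> max=69
step 12: append 57 -> window=[69, 57] -> max=69
step 13: append 45 -> window=[57, 45] -> max=57
step 14: append 21 -> window=[45, 21] -> max=45
Recorded maximums: 63 83 83 80 80 61 22 12 12 69 69 57 45
Changes between consecutive maximums: 8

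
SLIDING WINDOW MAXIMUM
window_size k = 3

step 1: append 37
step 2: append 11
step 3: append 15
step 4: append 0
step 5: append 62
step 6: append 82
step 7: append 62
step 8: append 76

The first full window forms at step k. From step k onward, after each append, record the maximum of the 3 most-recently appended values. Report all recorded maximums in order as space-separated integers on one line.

step 1: append 37 -> window=[37] (not full yet)
step 2: append 11 -> window=[37, 11] (not full yet)
step 3: append 15 -> window=[37, 11, 15] -> max=37
step 4: append 0 -> window=[11, 15, 0] -> max=15
step 5: append 62 -> window=[15, 0, 62] -> max=62
step 6: append 82 -> window=[0, 62, 82] -> max=82
step 7: append 62 -> window=[62, 82, 62] -> max=82
step 8: append 76 -> window=[82, 62, 76] -> max=82

Answer: 37 15 62 82 82 82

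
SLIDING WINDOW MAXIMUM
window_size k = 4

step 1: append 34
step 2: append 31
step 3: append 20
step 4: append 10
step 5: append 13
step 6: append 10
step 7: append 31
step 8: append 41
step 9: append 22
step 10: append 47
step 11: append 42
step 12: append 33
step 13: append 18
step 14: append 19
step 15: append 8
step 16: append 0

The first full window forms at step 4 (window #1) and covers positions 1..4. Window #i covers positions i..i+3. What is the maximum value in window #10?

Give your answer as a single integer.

step 1: append 34 -> window=[34] (not full yet)
step 2: append 31 -> window=[34, 31] (not full yet)
step 3: append 20 -> window=[34, 31, 20] (not full yet)
step 4: append 10 -> window=[34, 31, 20, 10] -> max=34
step 5: append 13 -> window=[31, 20, 10, 13] -> max=31
step 6: append 10 -> window=[20, 10, 13, 10] -> max=20
step 7: append 31 -> window=[10, 13, 10, 31] -> max=31
step 8: append 41 -> window=[13, 10, 31, 41] -> max=41
step 9: append 22 -> window=[10, 31, 41, 22] -> max=41
step 10: append 47 -> window=[31, 41, 22, 47] -> max=47
step 11: append 42 -> window=[41, 22, 47, 42] -> max=47
step 12: append 33 -> window=[22, 47, 42, 33] -> max=47
step 13: append 18 -> window=[47, 42, 33, 18] -> max=47
Window #10 max = 47

Answer: 47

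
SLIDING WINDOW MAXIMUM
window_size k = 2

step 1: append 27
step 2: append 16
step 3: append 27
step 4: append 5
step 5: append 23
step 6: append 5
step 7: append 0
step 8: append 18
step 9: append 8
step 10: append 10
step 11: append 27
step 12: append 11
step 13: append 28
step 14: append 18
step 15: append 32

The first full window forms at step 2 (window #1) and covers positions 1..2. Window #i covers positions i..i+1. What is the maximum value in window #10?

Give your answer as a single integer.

step 1: append 27 -> window=[27] (not full yet)
step 2: append 16 -> window=[27, 16] -> max=27
step 3: append 27 -> window=[16, 27] -> max=27
step 4: append 5 -> window=[27, 5] -> max=27
step 5: append 23 -> window=[5, 23] -> max=23
step 6: append 5 -> window=[23, 5] -> max=23
step 7: append 0 -> window=[5, 0] -> max=5
step 8: append 18 -> window=[0, 18] -> max=18
step 9: append 8 -> window=[18, 8] -> max=18
step 10: append 10 -> window=[8, 10] -> max=10
step 11: append 27 -> window=[10, 27] -> max=27
Window #10 max = 27

Answer: 27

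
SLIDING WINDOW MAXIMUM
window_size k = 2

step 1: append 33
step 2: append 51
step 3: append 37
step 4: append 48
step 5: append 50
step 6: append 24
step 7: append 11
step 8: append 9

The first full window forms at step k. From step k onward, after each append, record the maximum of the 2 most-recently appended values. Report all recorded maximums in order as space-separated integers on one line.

step 1: append 33 -> window=[33] (not full yet)
step 2: append 51 -> window=[33, 51] -> max=51
step 3: append 37 -> window=[51, 37] -> max=51
step 4: append 48 -> window=[37, 48] -> max=48
step 5: append 50 -> window=[48, 50] -> max=50
step 6: append 24 -> window=[50, 24] -> max=50
step 7: append 11 -> window=[24, 11] -> max=24
step 8: append 9 -> window=[11, 9] -> max=11

Answer: 51 51 48 50 50 24 11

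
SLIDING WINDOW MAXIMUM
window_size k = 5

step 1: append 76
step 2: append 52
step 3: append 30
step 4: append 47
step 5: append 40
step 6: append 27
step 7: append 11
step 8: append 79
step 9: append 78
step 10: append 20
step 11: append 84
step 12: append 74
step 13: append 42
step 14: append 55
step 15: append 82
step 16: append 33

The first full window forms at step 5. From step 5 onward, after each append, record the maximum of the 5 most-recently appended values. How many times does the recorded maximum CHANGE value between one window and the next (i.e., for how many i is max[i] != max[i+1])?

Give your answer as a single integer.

Answer: 5

Derivation:
step 1: append 76 -> window=[76] (not full yet)
step 2: append 52 -> window=[76, 52] (not full yet)
step 3: append 30 -> window=[76, 52, 30] (not full yet)
step 4: append 47 -> window=[76, 52, 30, 47] (not full yet)
step 5: append 40 -> window=[76, 52, 30, 47, 40] -> max=76
step 6: append 27 -> window=[52, 30, 47, 40, 27] -> max=52
step 7: append 11 -> window=[30, 47, 40, 27, 11] -> max=47
step 8: append 79 -> window=[47, 40, 27, 11, 79] -> max=79
step 9: append 78 -> window=[40, 27, 11, 79, 78] -> max=79
step 10: append 20 -> window=[27, 11, 79, 78, 20] -> max=79
step 11: append 84 -> window=[11, 79, 78, 20, 84] -> max=84
step 12: append 74 -> window=[79, 78, 20, 84, 74] -> max=84
step 13: append 42 -> window=[78, 20, 84, 74, 42] -> max=84
step 14: append 55 -> window=[20, 84, 74, 42, 55] -> max=84
step 15: append 82 -> window=[84, 74, 42, 55, 82] -> max=84
step 16: append 33 -> window=[74, 42, 55, 82, 33] -> max=82
Recorded maximums: 76 52 47 79 79 79 84 84 84 84 84 82
Changes between consecutive maximums: 5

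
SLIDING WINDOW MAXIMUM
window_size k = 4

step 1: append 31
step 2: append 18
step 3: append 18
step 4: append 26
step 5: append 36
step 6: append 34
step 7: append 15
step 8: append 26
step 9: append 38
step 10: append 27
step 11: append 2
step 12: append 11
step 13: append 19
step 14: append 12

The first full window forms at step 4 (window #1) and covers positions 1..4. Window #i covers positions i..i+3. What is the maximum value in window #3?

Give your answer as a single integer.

Answer: 36

Derivation:
step 1: append 31 -> window=[31] (not full yet)
step 2: append 18 -> window=[31, 18] (not full yet)
step 3: append 18 -> window=[31, 18, 18] (not full yet)
step 4: append 26 -> window=[31, 18, 18, 26] -> max=31
step 5: append 36 -> window=[18, 18, 26, 36] -> max=36
step 6: append 34 -> window=[18, 26, 36, 34] -> max=36
Window #3 max = 36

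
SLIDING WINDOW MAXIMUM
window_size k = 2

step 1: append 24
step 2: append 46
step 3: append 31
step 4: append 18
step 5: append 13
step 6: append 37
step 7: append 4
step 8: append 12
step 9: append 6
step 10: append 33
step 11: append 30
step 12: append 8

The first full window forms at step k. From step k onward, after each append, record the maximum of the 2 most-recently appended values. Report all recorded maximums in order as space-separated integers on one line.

Answer: 46 46 31 18 37 37 12 12 33 33 30

Derivation:
step 1: append 24 -> window=[24] (not full yet)
step 2: append 46 -> window=[24, 46] -> max=46
step 3: append 31 -> window=[46, 31] -> max=46
step 4: append 18 -> window=[31, 18] -> max=31
step 5: append 13 -> window=[18, 13] -> max=18
step 6: append 37 -> window=[13, 37] -> max=37
step 7: append 4 -> window=[37, 4] -> max=37
step 8: append 12 -> window=[4, 12] -> max=12
step 9: append 6 -> window=[12, 6] -> max=12
step 10: append 33 -> window=[6, 33] -> max=33
step 11: append 30 -> window=[33, 30] -> max=33
step 12: append 8 -> window=[30, 8] -> max=30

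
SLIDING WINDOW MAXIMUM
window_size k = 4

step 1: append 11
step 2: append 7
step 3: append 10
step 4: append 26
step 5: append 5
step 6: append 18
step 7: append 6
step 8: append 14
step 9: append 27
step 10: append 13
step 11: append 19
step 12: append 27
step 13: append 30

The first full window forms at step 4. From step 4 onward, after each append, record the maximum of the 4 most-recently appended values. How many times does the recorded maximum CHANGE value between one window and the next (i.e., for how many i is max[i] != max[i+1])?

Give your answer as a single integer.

Answer: 3

Derivation:
step 1: append 11 -> window=[11] (not full yet)
step 2: append 7 -> window=[11, 7] (not full yet)
step 3: append 10 -> window=[11, 7, 10] (not full yet)
step 4: append 26 -> window=[11, 7, 10, 26] -> max=26
step 5: append 5 -> window=[7, 10, 26, 5] -> max=26
step 6: append 18 -> window=[10, 26, 5, 18] -> max=26
step 7: append 6 -> window=[26, 5, 18, 6] -> max=26
step 8: append 14 -> window=[5, 18, 6, 14] -> max=18
step 9: append 27 -> window=[18, 6, 14, 27] -> max=27
step 10: append 13 -> window=[6, 14, 27, 13] -> max=27
step 11: append 19 -> window=[14, 27, 13, 19] -> max=27
step 12: append 27 -> window=[27, 13, 19, 27] -> max=27
step 13: append 30 -> window=[13, 19, 27, 30] -> max=30
Recorded maximums: 26 26 26 26 18 27 27 27 27 30
Changes between consecutive maximums: 3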